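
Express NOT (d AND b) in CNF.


Step 1: Apply De Morgan: ¬(d ∧ b) = ¬d ∨ ¬b.

(NOT d) OR (NOT b)


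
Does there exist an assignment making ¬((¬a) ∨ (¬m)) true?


Search for a satisfying assignment over {a, m}.
Try a=T, m=T: the formula evaluates to T.
A satisfying assignment exists.

Satisfiable.


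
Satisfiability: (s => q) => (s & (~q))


Search for a satisfying assignment over {q, s}.
Try q=False, s=True: the formula evaluates to True.
A satisfying assignment exists.

Satisfiable.


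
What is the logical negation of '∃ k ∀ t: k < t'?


Negation flips each quantifier (∀↔∃) and negates the inner predicate.
¬(∃ k ∀ t: φ) = ∀ k ∃ t: ¬φ.

∀ k ∃ t: ¬(k < t)


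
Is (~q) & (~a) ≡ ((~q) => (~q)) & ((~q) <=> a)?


Compare truth tables:
a | q | φ | ψ
-------------
False | False | True | False
True | False | False | True
False | True | False | True
True | True | False | False
They differ at row 1 (a=False, q=False): φ=True but ψ=False.

No, they are not logically equivalent.


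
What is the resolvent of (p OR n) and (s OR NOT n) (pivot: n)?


The clauses contain complementary literals n and NOTn.
Resolution eliminates this pair and disjoins the remaining literals (merging duplicates).

(p OR s)


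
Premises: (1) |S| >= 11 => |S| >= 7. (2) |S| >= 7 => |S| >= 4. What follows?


Hypothetical syllogism: from (P → Q) and (Q → R), infer (P → R).
Chain the two implications through the shared middle term '|S| >= 7'.

|S| >= 11 => |S| >= 4


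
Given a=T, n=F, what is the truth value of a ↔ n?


Biconditional is true when both operands have the same truth value.
Substitute: a=T, n=F.
T ↔ F evaluates to F.

F


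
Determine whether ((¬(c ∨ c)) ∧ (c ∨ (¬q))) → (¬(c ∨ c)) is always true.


Build the truth table over {c, q}:
c | q | φ
---------
F | F | T
T | F | T
F | T | T
T | T | T
Every row evaluates to true.

Yes, it is a tautology.


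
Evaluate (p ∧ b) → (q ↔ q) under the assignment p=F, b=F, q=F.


Substitute p=F, b=F, q=F:
p ∧ b = F ∧ F = F
q ↔ q = F ↔ F = T
(p ∧ b) → (q ↔ q) = F → T = T

T


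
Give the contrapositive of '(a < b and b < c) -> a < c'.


The contrapositive of (P → Q) is (¬Q → ¬P); it is logically equivalent to the original.
Here P = '(a < b and b < c)' and Q = 'a < c'.

If not (a < c), then not ((a < b and b < c)).


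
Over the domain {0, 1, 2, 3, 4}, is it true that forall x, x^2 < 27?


Evaluate the predicate on each element: 0:True, 1:True, 2:True, 3:True, 4:True.
Every element satisfies the predicate.

True


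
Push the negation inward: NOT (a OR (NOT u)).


De Morgan: the negation of a disjunction is the conjunction of the negations.
Distribute NOT across OR, flipping it to AND, and negate each literal.

(NOT a) AND u


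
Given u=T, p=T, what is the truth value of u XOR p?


Exclusive or is true when exactly one operand is true.
Substitute: u=T, p=T.
T XOR T evaluates to F.

F


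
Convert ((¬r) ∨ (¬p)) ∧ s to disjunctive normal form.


Step 1: Distribute ∧ over ∨: ((¬r) ∨ (¬p)) ∧ s = ((¬r) ∧ s) ∨ ((¬p) ∧ s).

((¬r) ∧ s) ∨ ((¬p) ∧ s)


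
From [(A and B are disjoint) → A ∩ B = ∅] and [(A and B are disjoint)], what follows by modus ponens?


Modus ponens: from (P → Q) and P, infer Q.
P = '(A and B are disjoint)' is asserted, and P → Q holds, so Q follows.

A ∩ B = ∅.


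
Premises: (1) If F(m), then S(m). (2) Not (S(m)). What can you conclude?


Modus tollens: from (P → Q) and ¬Q, infer ¬P.
Q = 'S(m)' is denied; since P → Q, P must also fail.

Not (F(m)).


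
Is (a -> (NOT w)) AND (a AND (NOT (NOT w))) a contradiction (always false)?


Truth table over {a, w}:
a | w | φ
---------
F | F | F
T | F | F
F | T | F
T | T | F
Every row is false.

Yes, it is a contradiction.


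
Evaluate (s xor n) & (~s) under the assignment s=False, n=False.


Substitute s=False, n=False:
s xor n = False xor False = False
~s = True
(s xor n) & (~s) = False & True = False

False


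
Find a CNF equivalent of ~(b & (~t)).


Step 1: Apply De Morgan: ¬(b ∧ (¬t)) = ¬b ∨ ¬(¬t).
Step 2: Eliminate any double negations (¬¬X = X).

(~b) | t


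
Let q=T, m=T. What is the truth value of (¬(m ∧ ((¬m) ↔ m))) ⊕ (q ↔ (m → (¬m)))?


Substitute q=T, m=T:
¬m = F
(¬m) ↔ m = F ↔ T = F
m ∧ ((¬m) ↔ m) = T ∧ F = F
¬(m ∧ ((¬m) ↔ m)) = T
¬m = F
m → (¬m) = T → F = F
q ↔ (m → (¬m)) = T ↔ F = F
(¬(m ∧ ((¬m) ↔ m))) ⊕ (q ↔ (m → (¬m))) = T ⊕ F = T

T


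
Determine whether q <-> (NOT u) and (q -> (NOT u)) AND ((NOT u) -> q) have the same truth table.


Compare truth tables:
q | u | φ | ψ
-------------
F | F | F | F
T | F | T | T
F | T | T | T
T | T | F | F
The columns φ and ψ agree on every row.

Yes, they are logically equivalent.


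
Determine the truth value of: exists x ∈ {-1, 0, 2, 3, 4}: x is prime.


Evaluate the predicate on each element: -1:False, 0:False, 2:True, 3:True, 4:False.
Witness x = 2 satisfies the predicate.

True


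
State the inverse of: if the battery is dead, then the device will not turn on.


The inverse of (P → Q) is (¬P → ¬Q). It is equivalent to the converse, not to the original.
Here P = 'the battery is dead' and Q = 'the device will not turn on'.

If not (the battery is dead), then not (the device will not turn on).


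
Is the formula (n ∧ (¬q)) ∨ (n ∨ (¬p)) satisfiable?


Search for a satisfying assignment over {n, p, q}.
Try n=F, p=F, q=F: the formula evaluates to T.
A satisfying assignment exists.

Satisfiable.


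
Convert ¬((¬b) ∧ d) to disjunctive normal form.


Step 1: Apply De Morgan: ¬((¬b) ∧ d) = ¬(¬b) ∨ ¬d.
Step 2: Eliminate any double negations (¬¬X = X).

b ∨ (¬d)


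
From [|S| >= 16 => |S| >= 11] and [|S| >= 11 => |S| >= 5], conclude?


Hypothetical syllogism: from (P → Q) and (Q → R), infer (P → R).
Chain the two implications through the shared middle term '|S| >= 11'.

|S| >= 16 => |S| >= 5


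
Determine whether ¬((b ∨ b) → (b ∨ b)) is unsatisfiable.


Truth table over {b}:
b | φ
-----
F | F
T | F
Every row is false.

Yes, it is a contradiction.


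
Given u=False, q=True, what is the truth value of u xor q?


Exclusive or is true when exactly one operand is true.
Substitute: u=False, q=True.
False xor True evaluates to True.

True


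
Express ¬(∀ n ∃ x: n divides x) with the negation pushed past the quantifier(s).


Negation flips each quantifier (∀↔∃) and negates the inner predicate.
¬(∀ n ∃ x: φ) = ∃ n ∀ x: ¬φ.

∃ n ∀ x: ¬(n divides x)


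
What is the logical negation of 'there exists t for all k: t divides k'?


Negation flips each quantifier (∀↔∃) and negates the inner predicate.
¬(there exists t for all k: φ) = for all t there exists k: ¬φ.

for all t there exists k: NOT(t divides k)


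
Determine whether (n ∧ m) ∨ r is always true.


Build the truth table over {m, n, r}:
m | n | r | φ
-------------
F | F | F | F
T | F | F | F
F | T | F | F
T | T | F | T
F | F | T | T
T | F | T | T
F | T | T | T
T | T | T | T
Counterexample at row 1: with m=F, n=F, r=F, the formula is F.

No, it is not a tautology.


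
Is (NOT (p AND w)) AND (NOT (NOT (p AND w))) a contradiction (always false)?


Truth table over {p, w}:
p | w | φ
---------
F | F | F
T | F | F
F | T | F
T | T | F
Every row is false.

Yes, it is a contradiction.


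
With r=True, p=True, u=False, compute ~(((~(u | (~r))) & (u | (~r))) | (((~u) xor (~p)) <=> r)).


Substitute r=True, p=True, u=False:
… (earlier sub-steps elided)
~(u | (~r)) = True
~r = False
u | (~r) = False | False = False
(~(u | (~r))) & (u | (~r)) = True & False = False
~u = True
~p = False
(~u) xor (~p) = True xor False = True
((~u) xor (~p)) <=> r = True <=> True = True
((~(u | (~r))) & (u | (~r))) | (((~u) xor (~p)) <=> r) = False | True = True
~(((~(u | (~r))) & (u | (~r))) | (((~u) xor (~p)) <=> r)) = False

False


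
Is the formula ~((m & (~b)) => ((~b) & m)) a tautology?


Build the truth table over {b, m}:
b | m | φ
---------
False | False | False
True | False | False
False | True | False
True | True | False
Counterexample at row 1: with b=False, m=False, the formula is False.

No, it is not a tautology.


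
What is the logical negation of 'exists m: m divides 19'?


¬(forall x: φ) = exists x: ¬φ, and ¬(exists x: φ) = forall x: ¬φ.
Apply to the existential statement.

forall m: ~(m divides 19)


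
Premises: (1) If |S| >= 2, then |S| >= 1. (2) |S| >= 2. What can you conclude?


Modus ponens: from (P → Q) and P, infer Q.
P = '|S| >= 2' is asserted, and P → Q holds, so Q follows.

|S| >= 1.


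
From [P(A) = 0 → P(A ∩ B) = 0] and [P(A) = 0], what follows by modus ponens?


Modus ponens: from (P → Q) and P, infer Q.
P = 'P(A) = 0' is asserted, and P → Q holds, so Q follows.

P(A ∩ B) = 0.


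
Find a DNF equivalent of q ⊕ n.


Step 1: q ⊕ n is true exactly when they disagree: (q ∧ ¬n) ∨ (¬q ∧ n).

(q ∧ (¬n)) ∨ ((¬q) ∧ n)


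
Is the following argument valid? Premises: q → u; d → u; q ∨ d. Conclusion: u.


This matches the form of proof by cases: the conclusion follows in every model of the premises.

Valid.


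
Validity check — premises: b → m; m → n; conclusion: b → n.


This matches the form of hypothetical syllogism: the conclusion follows in every model of the premises.

Valid.


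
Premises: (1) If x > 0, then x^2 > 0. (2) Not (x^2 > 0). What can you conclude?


Modus tollens: from (P → Q) and ¬Q, infer ¬P.
Q = 'x^2 > 0' is denied; since P → Q, P must also fail.

Not (x > 0).


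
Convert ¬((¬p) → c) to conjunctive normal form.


Step 1: Rewrite (¬p) → c as ¬(¬p) ∨ c.
Step 2: Negate: ¬(¬(¬p) ∨ c) = (¬p) ∧ ¬c (De Morgan + double negation).

(¬p) ∧ (¬c)


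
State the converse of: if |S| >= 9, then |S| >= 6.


The converse of (P → Q) is (Q → P). It is not in general equivalent to the original.
Here P = '|S| >= 9' and Q = '|S| >= 6'.

If |S| >= 6, then |S| >= 9.


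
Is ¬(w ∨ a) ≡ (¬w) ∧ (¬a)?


Compare truth tables:
a | w | φ | ψ
-------------
F | F | T | T
T | F | F | F
F | T | F | F
T | T | F | F
The columns φ and ψ agree on every row.

Yes, they are logically equivalent.


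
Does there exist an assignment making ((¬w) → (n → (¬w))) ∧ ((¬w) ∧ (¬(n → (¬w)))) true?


Check all 4 assignments over {n, w}:
n | w | φ
---------
F | F | F
T | F | F
F | T | F
T | T | F
No assignment makes the formula true.

Unsatisfiable.


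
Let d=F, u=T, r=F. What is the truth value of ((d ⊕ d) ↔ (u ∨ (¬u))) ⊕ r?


Substitute d=F, u=T, r=F:
d ⊕ d = F ⊕ F = F
¬u = F
u ∨ (¬u) = T ∨ F = T
(d ⊕ d) ↔ (u ∨ (¬u)) = F ↔ T = F
((d ⊕ d) ↔ (u ∨ (¬u))) ⊕ r = F ⊕ F = F

F


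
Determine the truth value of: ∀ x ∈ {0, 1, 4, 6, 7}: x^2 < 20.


Evaluate the predicate on each element: 0:T, 1:T, 4:T, 6:F, 7:F.
Counterexample x = 6 fails the predicate.

F


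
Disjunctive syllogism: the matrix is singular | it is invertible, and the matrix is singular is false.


Disjunctive syllogism: from (P ∨ Q) and ¬P, infer Q.
One disjunct, 'the matrix is singular', is ruled out; the other must hold.

it is invertible


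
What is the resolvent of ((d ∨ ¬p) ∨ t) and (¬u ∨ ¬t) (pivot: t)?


The clauses contain complementary literals t and ¬t.
Resolution eliminates this pair and disjoins the remaining literals (merging duplicates).

((d ∨ ¬p) ∨ ¬u)


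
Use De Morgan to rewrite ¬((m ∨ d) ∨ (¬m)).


De Morgan: the negation of a disjunction is the conjunction of the negations.
Distribute ¬ across ∨, flipping it to ∧, and negate each literal.

((¬m) ∧ (¬d)) ∧ m


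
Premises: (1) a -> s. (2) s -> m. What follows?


Hypothetical syllogism: from (P → Q) and (Q → R), infer (P → R).
Chain the two implications through the shared middle term 's'.

a -> m


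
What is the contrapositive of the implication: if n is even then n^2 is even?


The contrapositive of (P → Q) is (¬Q → ¬P); it is logically equivalent to the original.
Here P = 'n is even' and Q = 'n^2 is even'.

If not (n^2 is even), then not (n is even).


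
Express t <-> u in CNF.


Step 1: Rewrite t ↔ u as (t → u) ∧ (u → t).
Step 2: Rewrite each implication as a disjunction.

((NOT t) OR u) AND ((NOT u) OR t)


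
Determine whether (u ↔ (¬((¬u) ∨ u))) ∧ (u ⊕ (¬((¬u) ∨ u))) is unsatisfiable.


Truth table over {u}:
u | φ
-----
F | F
T | F
Every row is false.

Yes, it is a contradiction.


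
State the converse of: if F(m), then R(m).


The converse of (P → Q) is (Q → P). It is not in general equivalent to the original.
Here P = 'F(m)' and Q = 'R(m)'.

If R(m), then F(m).


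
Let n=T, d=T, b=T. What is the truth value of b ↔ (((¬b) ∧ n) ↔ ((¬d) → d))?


Substitute n=T, d=T, b=T:
¬b = F
(¬b) ∧ n = F ∧ T = F
¬d = F
(¬d) → d = F → T = T
((¬b) ∧ n) ↔ ((¬d) → d) = F ↔ T = F
b ↔ (((¬b) ∧ n) ↔ ((¬d) → d)) = T ↔ F = F

F


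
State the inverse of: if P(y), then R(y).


The inverse of (P → Q) is (¬P → ¬Q). It is equivalent to the converse, not to the original.
Here P = 'P(y)' and Q = 'R(y)'.

If not (P(y)), then not (R(y)).


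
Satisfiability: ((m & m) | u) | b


Search for a satisfying assignment over {b, m, u}.
Try b=True, m=False, u=False: the formula evaluates to True.
A satisfying assignment exists.

Satisfiable.


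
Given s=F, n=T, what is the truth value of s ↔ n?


Biconditional is true when both operands have the same truth value.
Substitute: s=F, n=T.
F ↔ T evaluates to F.

F


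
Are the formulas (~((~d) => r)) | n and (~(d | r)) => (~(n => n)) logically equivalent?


Compare truth tables:
d | n | r | φ | ψ
-----------------
False | False | False | True | False
True | False | False | False | True
False | True | False | True | False
True | True | False | True | True
False | False | True | False | True
True | False | True | False | True
False | True | True | True | True
True | True | True | True | True
They differ at row 1 (d=False, n=False, r=False): φ=True but ψ=False.

No, they are not logically equivalent.


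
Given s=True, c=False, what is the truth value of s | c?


Disjunction is false only when both operands are false.
Substitute: s=True, c=False.
True | False evaluates to True.

True


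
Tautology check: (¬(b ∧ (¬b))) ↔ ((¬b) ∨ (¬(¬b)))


Build the truth table over {b}:
b | φ
-----
F | T
T | T
Every row evaluates to true.

Yes, it is a tautology.


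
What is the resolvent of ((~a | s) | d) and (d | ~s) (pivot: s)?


The clauses contain complementary literals s and ~s.
Resolution eliminates this pair and disjoins the remaining literals (merging duplicates).

(~a | d)


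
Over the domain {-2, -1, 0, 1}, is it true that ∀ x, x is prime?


Evaluate the predicate on each element: -2:F, -1:F, 0:F, 1:F.
Counterexample x = -2 fails the predicate.

F


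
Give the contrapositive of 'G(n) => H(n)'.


The contrapositive of (P → Q) is (¬Q → ¬P); it is logically equivalent to the original.
Here P = 'G(n)' and Q = 'H(n)'.

If not (H(n)), then not (G(n)).


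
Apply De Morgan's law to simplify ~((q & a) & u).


De Morgan: the negation of a conjunction is the disjunction of the negations.
Distribute ~ across &, flipping it to |, and negate each literal.

((~q) | (~a)) | (~u)


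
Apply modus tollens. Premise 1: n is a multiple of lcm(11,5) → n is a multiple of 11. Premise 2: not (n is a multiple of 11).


Modus tollens: from (P → Q) and ¬Q, infer ¬P.
Q = 'n is a multiple of 11' is denied; since P → Q, P must also fail.

Not (n is a multiple of lcm(11,5)).


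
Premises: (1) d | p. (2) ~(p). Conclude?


Disjunctive syllogism: from (P ∨ Q) and ¬P, infer Q.
One disjunct, 'p', is ruled out; the other must hold.

d


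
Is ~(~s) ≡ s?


Compare truth tables:
s | φ | ψ
---------
False | False | False
True | True | True
The columns φ and ψ agree on every row.

Yes, they are logically equivalent.


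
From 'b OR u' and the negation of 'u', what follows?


Disjunctive syllogism: from (P ∨ Q) and ¬P, infer Q.
One disjunct, 'u', is ruled out; the other must hold.

b


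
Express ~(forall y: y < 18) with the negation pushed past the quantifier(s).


¬(forall x: φ) = exists x: ¬φ, and ¬(exists x: φ) = forall x: ¬φ.
Apply to the universal statement.

exists y: ~(y < 18)


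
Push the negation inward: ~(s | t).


De Morgan: the negation of a disjunction is the conjunction of the negations.
Distribute ~ across |, flipping it to &, and negate each literal.

(~s) & (~t)


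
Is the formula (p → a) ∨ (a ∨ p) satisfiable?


Search for a satisfying assignment over {a, p}.
Try a=F, p=F: the formula evaluates to T.
A satisfying assignment exists.

Satisfiable.


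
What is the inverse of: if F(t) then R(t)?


The inverse of (P → Q) is (¬P → ¬Q). It is equivalent to the converse, not to the original.
Here P = 'F(t)' and Q = 'R(t)'.

If not (F(t)), then not (R(t)).


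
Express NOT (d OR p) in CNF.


Step 1: Apply De Morgan: ¬(d ∨ p) = ¬d ∧ ¬p.

(NOT d) AND (NOT p)


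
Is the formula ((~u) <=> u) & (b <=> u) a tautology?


Build the truth table over {b, u}:
b | u | φ
---------
False | False | False
True | False | False
False | True | False
True | True | False
Counterexample at row 1: with b=False, u=False, the formula is False.

No, it is not a tautology.


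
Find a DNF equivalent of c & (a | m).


Step 1: Distribute ∧ over ∨: c ∧ (a ∨ m) = (c ∧ a) ∨ (c ∧ m).

(c & a) | (c & m)


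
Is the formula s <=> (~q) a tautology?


Build the truth table over {q, s}:
q | s | φ
---------
False | False | False
True | False | True
False | True | True
True | True | False
Counterexample at row 1: with q=False, s=False, the formula is False.

No, it is not a tautology.


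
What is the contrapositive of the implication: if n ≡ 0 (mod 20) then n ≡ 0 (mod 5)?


The contrapositive of (P → Q) is (¬Q → ¬P); it is logically equivalent to the original.
Here P = 'n ≡ 0 (mod 20)' and Q = 'n ≡ 0 (mod 5)'.

If not (n ≡ 0 (mod 5)), then not (n ≡ 0 (mod 20)).


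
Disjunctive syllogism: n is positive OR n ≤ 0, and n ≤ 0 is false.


Disjunctive syllogism: from (P ∨ Q) and ¬P, infer Q.
One disjunct, 'n ≤ 0', is ruled out; the other must hold.

n is positive


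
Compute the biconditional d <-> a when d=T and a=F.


Biconditional is true when both operands have the same truth value.
Substitute: d=T, a=F.
T <-> F evaluates to F.

F


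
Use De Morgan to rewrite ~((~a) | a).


De Morgan: the negation of a disjunction is the conjunction of the negations.
Distribute ~ across |, flipping it to &, and negate each literal.

a & (~a)


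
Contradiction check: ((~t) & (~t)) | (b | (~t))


Truth table over {b, t}:
b | t | φ
---------
False | False | True
True | False | True
False | True | False
True | True | True
Satisfying assignment at row 1: b=False, t=False gives True.

No, it is not a contradiction.


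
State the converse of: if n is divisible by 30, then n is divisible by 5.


The converse of (P → Q) is (Q → P). It is not in general equivalent to the original.
Here P = 'n is divisible by 30' and Q = 'n is divisible by 5'.

If n is divisible by 5, then n is divisible by 30.


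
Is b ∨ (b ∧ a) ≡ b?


Compare truth tables:
a | b | φ | ψ
-------------
F | F | F | F
T | F | F | F
F | T | T | T
T | T | T | T
The columns φ and ψ agree on every row.

Yes, they are logically equivalent.


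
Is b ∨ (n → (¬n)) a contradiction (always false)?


Truth table over {b, n}:
b | n | φ
---------
F | F | T
T | F | T
F | T | F
T | T | T
Satisfying assignment at row 1: b=F, n=F gives T.

No, it is not a contradiction.


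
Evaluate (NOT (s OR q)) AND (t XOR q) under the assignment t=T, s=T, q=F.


Substitute t=T, s=T, q=F:
s OR q = T OR F = T
NOT (s OR q) = F
t XOR q = T XOR F = T
(NOT (s OR q)) AND (t XOR q) = F AND T = F

F


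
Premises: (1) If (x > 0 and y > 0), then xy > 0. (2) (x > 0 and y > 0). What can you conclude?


Modus ponens: from (P → Q) and P, infer Q.
P = '(x > 0 and y > 0)' is asserted, and P → Q holds, so Q follows.

xy > 0.


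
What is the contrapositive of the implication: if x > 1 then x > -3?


The contrapositive of (P → Q) is (¬Q → ¬P); it is logically equivalent to the original.
Here P = 'x > 1' and Q = 'x > -3'.

If not (x > -3), then not (x > 1).


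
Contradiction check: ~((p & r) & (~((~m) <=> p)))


Truth table over {m, p, r}:
m | p | r | φ
-------------
False | False | False | True
True | False | False | True
False | True | False | True
True | True | False | True
False | False | True | True
True | False | True | True
False | True | True | True
True | True | True | False
Satisfying assignment at row 1: m=False, p=False, r=False gives True.

No, it is not a contradiction.


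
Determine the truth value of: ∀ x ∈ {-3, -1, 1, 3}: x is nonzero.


Evaluate the predicate on each element: -3:T, -1:T, 1:T, 3:T.
Every element satisfies the predicate.

T


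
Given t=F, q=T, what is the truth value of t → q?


Implication is false only when antecedent is true and consequent is false.
Substitute: t=F, q=T.
F → T evaluates to T.

T


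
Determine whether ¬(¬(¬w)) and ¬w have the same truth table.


Compare truth tables:
w | φ | ψ
---------
F | T | T
T | F | F
The columns φ and ψ agree on every row.

Yes, they are logically equivalent.


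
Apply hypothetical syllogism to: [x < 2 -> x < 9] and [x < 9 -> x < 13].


Hypothetical syllogism: from (P → Q) and (Q → R), infer (P → R).
Chain the two implications through the shared middle term 'x < 9'.

x < 2 -> x < 13


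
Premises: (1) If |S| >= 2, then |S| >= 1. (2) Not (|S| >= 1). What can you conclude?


Modus tollens: from (P → Q) and ¬Q, infer ¬P.
Q = '|S| >= 1' is denied; since P → Q, P must also fail.

Not (|S| >= 2).


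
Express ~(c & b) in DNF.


Step 1: Apply De Morgan: ¬(c ∧ b) = ¬c ∨ ¬b.

(~c) | (~b)


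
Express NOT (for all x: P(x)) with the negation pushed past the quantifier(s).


¬(for all x: φ) = there exists x: ¬φ, and ¬(there exists x: φ) = for all x: ¬φ.
Apply to the universal statement.

there exists x: NOT(P(x))


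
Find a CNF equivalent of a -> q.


Step 1: Rewrite a → q as ¬a ∨ q.

(NOT a) OR q


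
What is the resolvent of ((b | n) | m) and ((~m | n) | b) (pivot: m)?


The clauses contain complementary literals m and ~m.
Resolution eliminates this pair and disjoins the remaining literals (merging duplicates).

(n | b)


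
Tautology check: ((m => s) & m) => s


Build the truth table over {m, s}:
m | s | φ
---------
False | False | True
True | False | True
False | True | True
True | True | True
Every row evaluates to true.

Yes, it is a tautology.


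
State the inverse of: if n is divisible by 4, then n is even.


The inverse of (P → Q) is (¬P → ¬Q). It is equivalent to the converse, not to the original.
Here P = 'n is divisible by 4' and Q = 'n is even'.

If not (n is divisible by 4), then not (n is even).


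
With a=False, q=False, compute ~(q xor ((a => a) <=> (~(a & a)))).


Substitute a=False, q=False:
a => a = False => False = True
a & a = False & False = False
~(a & a) = True
(a => a) <=> (~(a & a)) = True <=> True = True
q xor ((a => a) <=> (~(a & a))) = False xor True = True
~(q xor ((a => a) <=> (~(a & a)))) = False

False


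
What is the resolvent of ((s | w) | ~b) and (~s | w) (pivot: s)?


The clauses contain complementary literals s and ~s.
Resolution eliminates this pair and disjoins the remaining literals (merging duplicates).

(w | ~b)


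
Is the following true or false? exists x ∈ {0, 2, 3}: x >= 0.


Evaluate the predicate on each element: 0:True, 2:True, 3:True.
Witness x = 0 satisfies the predicate.

True


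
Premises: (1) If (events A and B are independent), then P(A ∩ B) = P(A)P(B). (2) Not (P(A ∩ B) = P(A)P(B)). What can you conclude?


Modus tollens: from (P → Q) and ¬Q, infer ¬P.
Q = 'P(A ∩ B) = P(A)P(B)' is denied; since P → Q, P must also fail.

Not ((events A and B are independent)).


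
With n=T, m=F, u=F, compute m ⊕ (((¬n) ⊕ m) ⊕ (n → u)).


Substitute n=T, m=F, u=F:
¬n = F
(¬n) ⊕ m = F ⊕ F = F
n → u = T → F = F
((¬n) ⊕ m) ⊕ (n → u) = F ⊕ F = F
m ⊕ (((¬n) ⊕ m) ⊕ (n → u)) = F ⊕ F = F

F


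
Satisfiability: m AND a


Search for a satisfying assignment over {a, m}.
Try a=T, m=T: the formula evaluates to T.
A satisfying assignment exists.

Satisfiable.


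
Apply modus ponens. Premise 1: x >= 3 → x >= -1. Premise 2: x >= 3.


Modus ponens: from (P → Q) and P, infer Q.
P = 'x >= 3' is asserted, and P → Q holds, so Q follows.

x >= -1.


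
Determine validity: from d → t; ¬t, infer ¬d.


This matches the form of modus tollens: the conclusion follows in every model of the premises.

Valid.


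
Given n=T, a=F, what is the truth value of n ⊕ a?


Exclusive or is true when exactly one operand is true.
Substitute: n=T, a=F.
T ⊕ F evaluates to T.

T


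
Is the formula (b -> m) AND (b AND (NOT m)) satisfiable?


Check all 4 assignments over {b, m}:
b | m | φ
---------
F | F | F
T | F | F
F | T | F
T | T | F
No assignment makes the formula true.

Unsatisfiable.


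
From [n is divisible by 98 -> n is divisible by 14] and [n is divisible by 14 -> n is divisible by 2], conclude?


Hypothetical syllogism: from (P → Q) and (Q → R), infer (P → R).
Chain the two implications through the shared middle term 'n is divisible by 14'.

n is divisible by 98 -> n is divisible by 2


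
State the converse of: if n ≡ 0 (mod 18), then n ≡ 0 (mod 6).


The converse of (P → Q) is (Q → P). It is not in general equivalent to the original.
Here P = 'n ≡ 0 (mod 18)' and Q = 'n ≡ 0 (mod 6)'.

If n ≡ 0 (mod 6), then n ≡ 0 (mod 18).


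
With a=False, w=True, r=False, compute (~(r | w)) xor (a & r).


Substitute a=False, w=True, r=False:
r | w = False | True = True
~(r | w) = False
a & r = False & False = False
(~(r | w)) xor (a & r) = False xor False = False

False


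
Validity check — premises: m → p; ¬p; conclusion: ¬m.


This matches the form of modus tollens: the conclusion follows in every model of the premises.

Valid.


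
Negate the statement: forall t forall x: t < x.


Negation flips each quantifier (∀↔∃) and negates the inner predicate.
¬(forall t forall x: φ) = exists t exists x: ¬φ.

exists t exists x: ~(t < x)


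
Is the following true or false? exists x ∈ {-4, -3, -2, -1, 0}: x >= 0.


Evaluate the predicate on each element: -4:False, -3:False, -2:False, -1:False, 0:True.
Witness x = 0 satisfies the predicate.

True


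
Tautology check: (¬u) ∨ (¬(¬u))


Build the truth table over {u}:
u | φ
-----
F | T
T | T
Every row evaluates to true.

Yes, it is a tautology.


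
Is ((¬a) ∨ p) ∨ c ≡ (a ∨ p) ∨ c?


Compare truth tables:
a | c | p | φ | ψ
-----------------
F | F | F | T | F
T | F | F | F | T
F | T | F | T | T
T | T | F | T | T
F | F | T | T | T
T | F | T | T | T
F | T | T | T | T
T | T | T | T | T
They differ at row 1 (a=F, c=F, p=F): φ=T but ψ=F.

No, they are not logically equivalent.


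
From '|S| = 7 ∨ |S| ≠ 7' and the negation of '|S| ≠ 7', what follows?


Disjunctive syllogism: from (P ∨ Q) and ¬P, infer Q.
One disjunct, '|S| ≠ 7', is ruled out; the other must hold.

|S| = 7


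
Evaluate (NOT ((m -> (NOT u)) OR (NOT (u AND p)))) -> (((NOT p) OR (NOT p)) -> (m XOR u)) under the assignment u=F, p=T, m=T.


Substitute u=F, p=T, m=T:
… (earlier sub-steps elided)
u AND p = F AND T = F
NOT (u AND p) = T
(m -> (NOT u)) OR (NOT (u AND p)) = T OR T = T
NOT ((m -> (NOT u)) OR (NOT (u AND p))) = F
NOT p = F
NOT p = F
(NOT p) OR (NOT p) = F OR F = F
m XOR u = T XOR F = T
((NOT p) OR (NOT p)) -> (m XOR u) = F -> T = T
(NOT ((m -> (NOT u)) OR (NOT (u AND p)))) -> (((NOT p) OR (NOT p)) -> (m XOR u)) = F -> T = T

T


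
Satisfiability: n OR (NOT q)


Search for a satisfying assignment over {n, q}.
Try n=F, q=F: the formula evaluates to T.
A satisfying assignment exists.

Satisfiable.


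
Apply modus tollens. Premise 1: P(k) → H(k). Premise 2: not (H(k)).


Modus tollens: from (P → Q) and ¬Q, infer ¬P.
Q = 'H(k)' is denied; since P → Q, P must also fail.

Not (P(k)).


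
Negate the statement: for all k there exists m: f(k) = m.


Negation flips each quantifier (∀↔∃) and negates the inner predicate.
¬(for all k there exists m: φ) = there exists k for all m: ¬φ.

there exists k for all m: NOT(f(k) = m)


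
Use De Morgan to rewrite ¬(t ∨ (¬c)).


De Morgan: the negation of a disjunction is the conjunction of the negations.
Distribute ¬ across ∨, flipping it to ∧, and negate each literal.

(¬t) ∧ c


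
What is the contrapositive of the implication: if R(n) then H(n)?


The contrapositive of (P → Q) is (¬Q → ¬P); it is logically equivalent to the original.
Here P = 'R(n)' and Q = 'H(n)'.

If not (H(n)), then not (R(n)).


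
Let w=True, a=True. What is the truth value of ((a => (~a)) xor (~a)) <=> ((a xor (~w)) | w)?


Substitute w=True, a=True:
~a = False
a => (~a) = True => False = False
~a = False
(a => (~a)) xor (~a) = False xor False = False
~w = False
a xor (~w) = True xor False = True
(a xor (~w)) | w = True | True = True
((a => (~a)) xor (~a)) <=> ((a xor (~w)) | w) = False <=> True = False

False


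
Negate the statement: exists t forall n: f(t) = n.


Negation flips each quantifier (∀↔∃) and negates the inner predicate.
¬(exists t forall n: φ) = forall t exists n: ¬φ.

forall t exists n: ~(f(t) = n)


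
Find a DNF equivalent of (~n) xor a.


Step 1: (¬n) ⊕ a is true exactly when they disagree: ((¬n) ∧ ¬a) ∨ (¬(¬n) ∧ a).
Step 2: Eliminate any double negations (¬¬X = X).

((~n) & (~a)) | (n & a)


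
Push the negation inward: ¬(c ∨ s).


De Morgan: the negation of a disjunction is the conjunction of the negations.
Distribute ¬ across ∨, flipping it to ∧, and negate each literal.

(¬c) ∧ (¬s)


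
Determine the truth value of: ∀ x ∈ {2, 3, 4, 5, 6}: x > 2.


Evaluate the predicate on each element: 2:F, 3:T, 4:T, 5:T, 6:T.
Counterexample x = 2 fails the predicate.

F


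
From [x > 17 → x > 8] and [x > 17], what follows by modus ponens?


Modus ponens: from (P → Q) and P, infer Q.
P = 'x > 17' is asserted, and P → Q holds, so Q follows.

x > 8.


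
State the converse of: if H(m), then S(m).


The converse of (P → Q) is (Q → P). It is not in general equivalent to the original.
Here P = 'H(m)' and Q = 'S(m)'.

If S(m), then H(m).


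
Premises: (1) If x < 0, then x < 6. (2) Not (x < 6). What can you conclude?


Modus tollens: from (P → Q) and ¬Q, infer ¬P.
Q = 'x < 6' is denied; since P → Q, P must also fail.

Not (x < 0).


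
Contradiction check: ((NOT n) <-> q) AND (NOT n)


Truth table over {n, q}:
n | q | φ
---------
F | F | F
T | F | F
F | T | T
T | T | F
Satisfying assignment at row 3: n=F, q=T gives T.

No, it is not a contradiction.


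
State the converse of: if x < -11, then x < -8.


The converse of (P → Q) is (Q → P). It is not in general equivalent to the original.
Here P = 'x < -11' and Q = 'x < -8'.

If x < -8, then x < -11.


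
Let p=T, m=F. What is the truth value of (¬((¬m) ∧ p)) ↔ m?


Substitute p=T, m=F:
¬m = T
(¬m) ∧ p = T ∧ T = T
¬((¬m) ∧ p) = F
(¬((¬m) ∧ p)) ↔ m = F ↔ F = T

T


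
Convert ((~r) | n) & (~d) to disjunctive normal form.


Step 1: Distribute ∧ over ∨: ((¬r) ∨ n) ∧ (¬d) = ((¬r) ∧ (¬d)) ∨ (n ∧ (¬d)).

((~r) & (~d)) | (n & (~d))


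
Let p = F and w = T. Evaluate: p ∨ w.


Disjunction is false only when both operands are false.
Substitute: p=F, w=T.
F ∨ T evaluates to T.

T


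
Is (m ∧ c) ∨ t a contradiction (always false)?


Truth table over {c, m, t}:
c | m | t | φ
-------------
F | F | F | F
T | F | F | F
F | T | F | F
T | T | F | T
F | F | T | T
T | F | T | T
F | T | T | T
T | T | T | T
Satisfying assignment at row 4: c=T, m=T, t=F gives T.

No, it is not a contradiction.


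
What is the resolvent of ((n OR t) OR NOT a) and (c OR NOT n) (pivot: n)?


The clauses contain complementary literals n and NOTn.
Resolution eliminates this pair and disjoins the remaining literals (merging duplicates).

((t OR NOT a) OR c)


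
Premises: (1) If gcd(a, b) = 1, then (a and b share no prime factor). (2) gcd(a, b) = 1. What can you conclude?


Modus ponens: from (P → Q) and P, infer Q.
P = 'gcd(a, b) = 1' is asserted, and P → Q holds, so Q follows.

(a and b share no prime factor).


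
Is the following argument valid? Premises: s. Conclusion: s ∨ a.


This matches the form of disjunction introduction: the conclusion follows in every model of the premises.

Valid.


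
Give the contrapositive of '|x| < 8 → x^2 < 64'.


The contrapositive of (P → Q) is (¬Q → ¬P); it is logically equivalent to the original.
Here P = '|x| < 8' and Q = 'x^2 < 64'.

If not (x^2 < 64), then not (|x| < 8).


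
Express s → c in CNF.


Step 1: Rewrite s → c as ¬s ∨ c.

(¬s) ∨ c


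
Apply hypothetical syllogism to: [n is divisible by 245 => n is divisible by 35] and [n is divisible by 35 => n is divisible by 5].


Hypothetical syllogism: from (P → Q) and (Q → R), infer (P → R).
Chain the two implications through the shared middle term 'n is divisible by 35'.

n is divisible by 245 => n is divisible by 5


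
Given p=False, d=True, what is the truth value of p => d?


Implication is false only when antecedent is true and consequent is false.
Substitute: p=False, d=True.
False => True evaluates to True.

True


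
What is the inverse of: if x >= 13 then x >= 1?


The inverse of (P → Q) is (¬P → ¬Q). It is equivalent to the converse, not to the original.
Here P = 'x >= 13' and Q = 'x >= 1'.

If not (x >= 13), then not (x >= 1).


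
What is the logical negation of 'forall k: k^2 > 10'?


¬(forall x: φ) = exists x: ¬φ, and ¬(exists x: φ) = forall x: ¬φ.
Apply to the universal statement.

exists k: ~(k^2 > 10)


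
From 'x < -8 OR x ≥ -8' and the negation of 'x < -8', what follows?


Disjunctive syllogism: from (P ∨ Q) and ¬P, infer Q.
One disjunct, 'x < -8', is ruled out; the other must hold.

x ≥ -8


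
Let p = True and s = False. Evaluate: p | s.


Disjunction is false only when both operands are false.
Substitute: p=True, s=False.
True | False evaluates to True.

True


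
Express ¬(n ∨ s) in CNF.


Step 1: Apply De Morgan: ¬(n ∨ s) = ¬n ∧ ¬s.

(¬n) ∧ (¬s)


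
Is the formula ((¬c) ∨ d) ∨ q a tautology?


Build the truth table over {c, d, q}:
c | d | q | φ
-------------
F | F | F | T
T | F | F | F
F | T | F | T
T | T | F | T
F | F | T | T
T | F | T | T
F | T | T | T
T | T | T | T
Counterexample at row 2: with c=T, d=F, q=F, the formula is F.

No, it is not a tautology.


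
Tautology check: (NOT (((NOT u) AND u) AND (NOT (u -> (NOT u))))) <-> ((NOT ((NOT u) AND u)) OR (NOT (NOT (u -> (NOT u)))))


Build the truth table over {u}:
u | φ
-----
F | T
T | T
Every row evaluates to true.

Yes, it is a tautology.


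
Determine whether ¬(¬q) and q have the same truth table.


Compare truth tables:
q | φ | ψ
---------
F | F | F
T | T | T
The columns φ and ψ agree on every row.

Yes, they are logically equivalent.


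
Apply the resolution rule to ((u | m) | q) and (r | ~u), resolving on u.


The clauses contain complementary literals u and ~u.
Resolution eliminates this pair and disjoins the remaining literals (merging duplicates).

((q | m) | r)


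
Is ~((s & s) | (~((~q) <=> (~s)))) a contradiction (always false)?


Truth table over {q, s}:
q | s | φ
---------
False | False | True
True | False | False
False | True | False
True | True | False
Satisfying assignment at row 1: q=False, s=False gives True.

No, it is not a contradiction.


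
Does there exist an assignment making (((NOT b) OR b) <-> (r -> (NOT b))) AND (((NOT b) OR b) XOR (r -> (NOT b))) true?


Check all 4 assignments over {b, r}:
b | r | φ
---------
F | F | F
T | F | F
F | T | F
T | T | F
No assignment makes the formula true.

Unsatisfiable.


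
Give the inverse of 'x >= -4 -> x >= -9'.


The inverse of (P → Q) is (¬P → ¬Q). It is equivalent to the converse, not to the original.
Here P = 'x >= -4' and Q = 'x >= -9'.

If not (x >= -4), then not (x >= -9).


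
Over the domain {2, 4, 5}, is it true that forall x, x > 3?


Evaluate the predicate on each element: 2:False, 4:True, 5:True.
Counterexample x = 2 fails the predicate.

False


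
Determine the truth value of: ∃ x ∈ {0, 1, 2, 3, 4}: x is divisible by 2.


Evaluate the predicate on each element: 0:T, 1:F, 2:T, 3:F, 4:T.
Witness x = 0 satisfies the predicate.

T


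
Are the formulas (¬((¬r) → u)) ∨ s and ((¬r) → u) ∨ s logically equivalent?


Compare truth tables:
r | s | u | φ | ψ
-----------------
F | F | F | T | F
T | F | F | F | T
F | T | F | T | T
T | T | F | T | T
F | F | T | F | T
T | F | T | F | T
F | T | T | T | T
T | T | T | T | T
They differ at row 1 (r=F, s=F, u=F): φ=T but ψ=F.

No, they are not logically equivalent.


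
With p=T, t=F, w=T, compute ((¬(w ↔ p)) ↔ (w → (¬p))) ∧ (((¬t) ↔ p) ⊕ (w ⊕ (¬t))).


Substitute p=T, t=F, w=T:
… (earlier sub-steps elided)
¬(w ↔ p) = F
¬p = F
w → (¬p) = T → F = F
(¬(w ↔ p)) ↔ (w → (¬p)) = F ↔ F = T
¬t = T
(¬t) ↔ p = T ↔ T = T
¬t = T
w ⊕ (¬t) = T ⊕ T = F
((¬t) ↔ p) ⊕ (w ⊕ (¬t)) = T ⊕ F = T
((¬(w ↔ p)) ↔ (w → (¬p))) ∧ (((¬t) ↔ p) ⊕ (w ⊕ (¬t))) = T ∧ T = T

T


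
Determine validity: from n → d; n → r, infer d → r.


This is (no valid rule). There exist truth assignments where the premises are all true but the conclusion is false.

Invalid.


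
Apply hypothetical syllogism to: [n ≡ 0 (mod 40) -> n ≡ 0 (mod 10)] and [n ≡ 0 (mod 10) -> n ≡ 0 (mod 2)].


Hypothetical syllogism: from (P → Q) and (Q → R), infer (P → R).
Chain the two implications through the shared middle term 'n ≡ 0 (mod 10)'.

n ≡ 0 (mod 40) -> n ≡ 0 (mod 2)


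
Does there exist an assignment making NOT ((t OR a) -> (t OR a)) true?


Check all 4 assignments over {a, t}:
a | t | φ
---------
F | F | F
T | F | F
F | T | F
T | T | F
No assignment makes the formula true.

Unsatisfiable.


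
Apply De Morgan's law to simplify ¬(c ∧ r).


De Morgan: the negation of a conjunction is the disjunction of the negations.
Distribute ¬ across ∧, flipping it to ∨, and negate each literal.

(¬c) ∨ (¬r)


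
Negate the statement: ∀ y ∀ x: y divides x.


Negation flips each quantifier (∀↔∃) and negates the inner predicate.
¬(∀ y ∀ x: φ) = ∃ y ∃ x: ¬φ.

∃ y ∃ x: ¬(y divides x)


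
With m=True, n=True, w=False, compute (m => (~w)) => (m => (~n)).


Substitute m=True, n=True, w=False:
~w = True
m => (~w) = True => True = True
~n = False
m => (~n) = True => False = False
(m => (~w)) => (m => (~n)) = True => False = False

False
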